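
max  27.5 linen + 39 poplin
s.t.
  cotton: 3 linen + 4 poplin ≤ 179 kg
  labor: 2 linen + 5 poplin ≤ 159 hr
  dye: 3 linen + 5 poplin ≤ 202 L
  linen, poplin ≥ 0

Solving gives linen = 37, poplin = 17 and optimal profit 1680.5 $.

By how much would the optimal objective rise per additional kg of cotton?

At the optimum: cotton uses 179 of 179 (binding); labor uses 159 of 159 (binding); dye uses 196 of 202 (slack = 6).
Since dye is not tight, its dual is 0.
Dual feasibility on the basic columns requires 3·y_cotton + 2·y_labor = 27.5, 4·y_cotton + 5·y_labor = 39.
Solving: y_cotton = 8.5, y_labor = 1.
Shadow price of cotton = 8.5.

8.5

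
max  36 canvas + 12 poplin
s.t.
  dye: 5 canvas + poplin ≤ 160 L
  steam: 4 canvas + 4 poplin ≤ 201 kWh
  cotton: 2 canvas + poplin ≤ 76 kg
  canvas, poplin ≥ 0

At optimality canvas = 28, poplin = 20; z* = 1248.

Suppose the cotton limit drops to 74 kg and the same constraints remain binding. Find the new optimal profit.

1232

Check each constraint at x*: dye 160/160 (tight); steam 192/201 (slack 9); cotton 76/76 (tight).
Slack constraints have shadow price 0 (complementary slackness).
Dual feasibility on the basic columns requires 5·y_dye + 2·y_cotton = 36, 1·y_dye + 1·y_cotton = 12.
→ y_dye = 4 and y_cotton = 8.
Δz = y_cotton·Δb = 8 × (-2) = -16, so new z* = 1248 − 16 = 1232.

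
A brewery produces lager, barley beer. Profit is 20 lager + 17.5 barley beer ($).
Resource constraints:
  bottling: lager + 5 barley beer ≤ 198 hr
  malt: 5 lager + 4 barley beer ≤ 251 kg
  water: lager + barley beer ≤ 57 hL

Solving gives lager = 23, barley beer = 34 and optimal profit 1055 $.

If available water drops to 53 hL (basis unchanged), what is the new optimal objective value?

1025

Binding: malt and water. Non-binding: bottling (5 unused).
Since bottling is not tight, its dual is 0.
Dual feasibility on the basic columns requires 5·y_malt + 1·y_water = 20, 4·y_malt + 1·y_water = 17.5.
This yields shadow prices y_malt = 2.5, y_water = 7.5.
Δz = y_water·Δb = 7.5 × (-4) = -30, so new z* = 1055 − 30 = 1025.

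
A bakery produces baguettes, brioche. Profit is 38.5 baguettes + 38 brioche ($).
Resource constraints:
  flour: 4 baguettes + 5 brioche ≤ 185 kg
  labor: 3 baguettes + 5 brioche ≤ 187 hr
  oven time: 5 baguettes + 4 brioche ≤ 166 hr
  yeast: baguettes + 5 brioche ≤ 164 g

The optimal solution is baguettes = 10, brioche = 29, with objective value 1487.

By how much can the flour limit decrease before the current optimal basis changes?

Binding constraints: flour, oven time. The basis is B = [[4,5],[5,4]] with det -9.
Per unit decrease in flour, x* moves by d = (0.4444, -0.5556).
The basis stays optimal until brioche reaches 0; allowable decrease = 52.2 kg.

52.2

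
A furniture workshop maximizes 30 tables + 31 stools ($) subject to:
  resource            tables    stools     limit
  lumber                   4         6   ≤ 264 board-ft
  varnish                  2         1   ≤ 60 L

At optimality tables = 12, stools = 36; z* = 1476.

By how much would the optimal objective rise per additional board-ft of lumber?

Both lumber and varnish are binding at x*.
From A_Bᵀ y = c: 4·y_lumber + 2·y_varnish = 30; 6·y_lumber + 1·y_varnish = 31.
Solving: y_lumber = 4, y_varnish = 7.
Shadow price of lumber = 4.

4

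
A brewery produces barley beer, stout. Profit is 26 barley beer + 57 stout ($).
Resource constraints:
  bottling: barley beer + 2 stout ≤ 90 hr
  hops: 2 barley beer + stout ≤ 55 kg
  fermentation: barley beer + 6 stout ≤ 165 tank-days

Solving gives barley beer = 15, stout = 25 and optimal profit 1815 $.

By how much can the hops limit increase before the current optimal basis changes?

68.75

Binding constraints: hops, fermentation. The basis is B = [[2,1],[1,6]] with det 11.
Per unit increase in hops, x* moves by d = (0.5455, -0.0909).
The basis stays optimal until bottling becomes binding; allowable increase = 68.75 kg.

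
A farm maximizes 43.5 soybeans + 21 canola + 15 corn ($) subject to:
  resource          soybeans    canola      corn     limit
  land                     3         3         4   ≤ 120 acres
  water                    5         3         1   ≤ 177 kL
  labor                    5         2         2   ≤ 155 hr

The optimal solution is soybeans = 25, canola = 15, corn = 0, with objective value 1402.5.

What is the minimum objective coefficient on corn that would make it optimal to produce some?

23

Binding: land and labor. Non-binding: water (7 unused).
By complementary slackness, y = 0 for the non-binding constraint.
From A_Bᵀ y = c: 3·y_land + 5·y_labor = 43.5; 3·y_land + 2·y_labor = 21.
→ y_land = 2 and y_labor = 7.5.
corn enters the basis when its profit ≥ yᵀa₃ = 2·4 + 7.5·2 = 23.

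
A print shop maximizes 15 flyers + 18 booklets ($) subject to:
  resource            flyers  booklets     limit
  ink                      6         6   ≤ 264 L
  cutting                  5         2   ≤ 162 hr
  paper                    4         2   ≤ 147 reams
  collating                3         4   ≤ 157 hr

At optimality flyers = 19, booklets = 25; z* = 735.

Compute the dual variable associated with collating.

Check each constraint at x*: ink 264/264 (tight); cutting 145/162 (slack 17); paper 126/147 (slack 21); collating 157/157 (tight).
Since cutting, paper are not tight, their duals are 0.
From A_Bᵀ y = c: 6·y_ink + 3·y_collating = 15; 6·y_ink + 4·y_collating = 18.
This yields shadow prices y_ink = 1, y_collating = 3.
Shadow price of collating = 3.

3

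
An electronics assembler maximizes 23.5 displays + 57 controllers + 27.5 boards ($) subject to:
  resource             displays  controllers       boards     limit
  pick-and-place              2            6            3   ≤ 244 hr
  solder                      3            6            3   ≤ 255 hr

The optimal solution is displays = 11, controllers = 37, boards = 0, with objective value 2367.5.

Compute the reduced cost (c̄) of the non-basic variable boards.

Both pick-and-place and solder are binding at x*.
From A_Bᵀ y = c: 2·y_pick-and-place + 3·y_solder = 23.5; 6·y_pick-and-place + 6·y_solder = 57.
Solving: y_pick-and-place = 5, y_solder = 4.5.
Reduced cost of boards: c₃ − yᵀa₃ = 27.5 − (5·3 + 4.5·3) = 27.5 − 28.5 = -1.

-1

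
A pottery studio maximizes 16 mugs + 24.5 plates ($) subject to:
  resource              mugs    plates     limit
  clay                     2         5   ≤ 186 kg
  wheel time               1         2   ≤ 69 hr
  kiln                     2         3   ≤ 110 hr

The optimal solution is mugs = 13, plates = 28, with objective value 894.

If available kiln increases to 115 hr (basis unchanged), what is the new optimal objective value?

Check each constraint at x*: clay 166/186 (slack 20); wheel time 69/69 (tight); kiln 110/110 (tight).
Since clay is not tight, its dual is 0.
Dual feasibility on the basic columns requires 1·y_wheel time + 2·y_kiln = 16, 2·y_wheel time + 3·y_kiln = 24.5.
This yields shadow prices y_wheel time = 1, y_kiln = 7.5.
Δz = y_kiln·Δb = 7.5 × (5) = 37.5, so new z* = 894 + 37.5 = 931.5.

931.5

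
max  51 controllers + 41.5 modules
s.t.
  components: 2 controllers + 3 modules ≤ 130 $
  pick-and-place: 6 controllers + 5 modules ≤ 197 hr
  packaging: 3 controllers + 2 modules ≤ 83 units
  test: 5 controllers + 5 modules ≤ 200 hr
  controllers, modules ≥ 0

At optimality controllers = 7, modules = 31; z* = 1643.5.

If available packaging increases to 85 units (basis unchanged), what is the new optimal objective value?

1647.5

Binding: pick-and-place and packaging. Non-binding: components (23 unused), test (10 unused).
Slack constraints have shadow price 0 (complementary slackness).
From A_Bᵀ y = c: 6·y_pick-and-place + 3·y_packaging = 51; 5·y_pick-and-place + 2·y_packaging = 41.5.
This yields shadow prices y_pick-and-place = 7.5, y_packaging = 2.
Δz = y_packaging·Δb = 2 × (2) = 4, so new z* = 1643.5 + 4 = 1647.5.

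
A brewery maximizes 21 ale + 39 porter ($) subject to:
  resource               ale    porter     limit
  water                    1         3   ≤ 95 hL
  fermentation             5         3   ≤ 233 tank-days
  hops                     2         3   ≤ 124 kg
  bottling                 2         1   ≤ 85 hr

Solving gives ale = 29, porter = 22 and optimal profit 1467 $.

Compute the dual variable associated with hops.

Binding: water and hops. Non-binding: fermentation (22 unused), bottling (5 unused).
By complementary slackness, y = 0 for the non-binding constraints.
Dual feasibility on the basic columns requires 1·y_water + 2·y_hops = 21, 3·y_water + 3·y_hops = 39.
Solving: y_water = 5, y_hops = 8.
Shadow price of hops = 8.

8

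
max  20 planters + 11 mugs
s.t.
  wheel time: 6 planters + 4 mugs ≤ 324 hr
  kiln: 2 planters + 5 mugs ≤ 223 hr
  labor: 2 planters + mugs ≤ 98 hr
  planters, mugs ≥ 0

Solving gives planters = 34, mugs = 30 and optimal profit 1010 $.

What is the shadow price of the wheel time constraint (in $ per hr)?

At the optimum: wheel time uses 324 of 324 (binding); kiln uses 218 of 223 (slack = 5); labor uses 98 of 98 (binding).
Since kiln is not tight, its dual is 0.
The binding rows give the dual system: 6·y_wheel time + 2·y_labor = 20 and 4·y_wheel time + 1·y_labor = 11.
→ y_wheel time = 1 and y_labor = 7.
Shadow price of wheel time = 1.

1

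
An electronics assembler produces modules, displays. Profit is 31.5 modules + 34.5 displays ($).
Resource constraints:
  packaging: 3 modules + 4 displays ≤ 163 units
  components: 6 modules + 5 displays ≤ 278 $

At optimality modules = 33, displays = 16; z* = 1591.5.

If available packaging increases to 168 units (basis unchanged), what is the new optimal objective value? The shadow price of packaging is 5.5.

1619

Δb = 5, so new z* = 1591.5 + (5.5)·(5) = 1591.5 + 27.5 = 1619.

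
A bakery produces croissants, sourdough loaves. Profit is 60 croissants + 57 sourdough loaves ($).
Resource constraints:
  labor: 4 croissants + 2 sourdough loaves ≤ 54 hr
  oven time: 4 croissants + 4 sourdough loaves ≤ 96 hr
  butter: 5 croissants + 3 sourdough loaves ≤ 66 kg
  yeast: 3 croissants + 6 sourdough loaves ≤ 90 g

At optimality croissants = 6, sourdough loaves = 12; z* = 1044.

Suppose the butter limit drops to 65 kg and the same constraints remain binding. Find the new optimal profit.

1035

At the optimum: labor uses 48 of 54 (slack = 6); oven time uses 72 of 96 (slack = 24); butter uses 66 of 66 (binding); yeast uses 90 of 90 (binding).
Since labor, oven time are not tight, their duals are 0.
From A_Bᵀ y = c: 5·y_butter + 3·y_yeast = 60; 3·y_butter + 6·y_yeast = 57.
Solving: y_butter = 9, y_yeast = 5.
Δz = y_butter·Δb = 9 × (-1) = -9, so new z* = 1044 − 9 = 1035.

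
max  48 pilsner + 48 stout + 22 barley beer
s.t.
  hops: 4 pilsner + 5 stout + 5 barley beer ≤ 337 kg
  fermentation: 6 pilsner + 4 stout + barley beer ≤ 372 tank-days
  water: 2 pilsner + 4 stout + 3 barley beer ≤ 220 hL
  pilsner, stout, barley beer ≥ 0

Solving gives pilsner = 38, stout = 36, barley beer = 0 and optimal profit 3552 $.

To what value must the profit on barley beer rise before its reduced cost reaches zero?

Binding: fermentation and water. Non-binding: hops (5 unused).
Slack constraints have shadow price 0 (complementary slackness).
The binding rows give the dual system: 6·y_fermentation + 2·y_water = 48 and 4·y_fermentation + 4·y_water = 48.
Solving: y_fermentation = 6, y_water = 6.
barley beer enters the basis when its profit ≥ yᵀa₃ = 6·1 + 6·3 = 24.

24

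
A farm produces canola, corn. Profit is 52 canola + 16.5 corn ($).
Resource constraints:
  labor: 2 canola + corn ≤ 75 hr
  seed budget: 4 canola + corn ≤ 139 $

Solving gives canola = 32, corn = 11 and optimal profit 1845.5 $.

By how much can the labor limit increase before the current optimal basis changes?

64

Binding constraints: labor, seed budget. The basis is B = [[2,1],[4,1]] with det -2.
Per unit increase in labor, x* moves by d = (-0.5, 2).
The basis stays optimal until canola reaches 0; allowable increase = 64 hr.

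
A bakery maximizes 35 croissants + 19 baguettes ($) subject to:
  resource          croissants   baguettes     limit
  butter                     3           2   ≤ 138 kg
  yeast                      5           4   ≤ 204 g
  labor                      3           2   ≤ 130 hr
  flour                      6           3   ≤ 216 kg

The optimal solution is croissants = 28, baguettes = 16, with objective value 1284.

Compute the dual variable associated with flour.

5

At the optimum: butter uses 116 of 138 (slack = 22); yeast uses 204 of 204 (binding); labor uses 116 of 130 (slack = 14); flour uses 216 of 216 (binding).
By complementary slackness, y = 0 for the non-binding constraints.
The binding rows give the dual system: 5·y_yeast + 6·y_flour = 35 and 4·y_yeast + 3·y_flour = 19.
→ y_yeast = 1 and y_flour = 5.
Shadow price of flour = 5.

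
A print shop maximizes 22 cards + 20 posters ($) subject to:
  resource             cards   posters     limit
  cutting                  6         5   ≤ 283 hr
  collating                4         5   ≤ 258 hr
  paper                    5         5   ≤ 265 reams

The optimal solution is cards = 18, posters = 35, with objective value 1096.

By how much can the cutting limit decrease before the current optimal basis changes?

Binding constraints: cutting, paper. The basis is B = [[6,5],[5,5]] with det 5.
Per unit decrease in cutting, x* moves by d = (-1, 1).
The basis stays optimal until collating becomes binding; allowable decrease = 11 hr.

11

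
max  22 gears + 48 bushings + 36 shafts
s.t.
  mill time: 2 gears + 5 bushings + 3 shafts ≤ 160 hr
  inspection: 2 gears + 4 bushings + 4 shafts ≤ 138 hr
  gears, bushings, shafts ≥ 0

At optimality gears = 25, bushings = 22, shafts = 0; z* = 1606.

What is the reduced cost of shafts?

Check each constraint at x*: mill time 160/160 (tight); inspection 138/138 (tight).
Dual feasibility on the basic columns requires 2·y_mill time + 2·y_inspection = 22, 5·y_mill time + 4·y_inspection = 48.
Solving: y_mill time = 4, y_inspection = 7.
Reduced cost of shafts: c₃ − yᵀa₃ = 36 − (4·3 + 7·4) = 36 − 40 = -4.

-4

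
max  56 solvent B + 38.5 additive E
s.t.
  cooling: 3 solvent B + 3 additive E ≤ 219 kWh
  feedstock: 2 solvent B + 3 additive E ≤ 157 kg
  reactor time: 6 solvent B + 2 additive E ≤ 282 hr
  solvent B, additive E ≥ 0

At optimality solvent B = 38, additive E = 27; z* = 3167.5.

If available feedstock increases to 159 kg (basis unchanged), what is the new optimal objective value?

3184.5

Binding: feedstock and reactor time. Non-binding: cooling (24 unused).
By complementary slackness, y = 0 for the non-binding constraint.
The binding rows give the dual system: 2·y_feedstock + 6·y_reactor time = 56 and 3·y_feedstock + 2·y_reactor time = 38.5.
Solving: y_feedstock = 8.5, y_reactor time = 6.5.
Δz = y_feedstock·Δb = 8.5 × (2) = 17, so new z* = 3167.5 + 17 = 3184.5.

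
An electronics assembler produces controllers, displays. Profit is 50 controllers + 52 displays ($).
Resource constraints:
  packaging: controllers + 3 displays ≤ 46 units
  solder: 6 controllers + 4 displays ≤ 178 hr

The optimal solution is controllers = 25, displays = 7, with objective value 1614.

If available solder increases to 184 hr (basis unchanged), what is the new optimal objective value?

1656

Both packaging and solder are binding at x*.
The binding rows give the dual system: 1·y_packaging + 6·y_solder = 50 and 3·y_packaging + 4·y_solder = 52.
Solving: y_packaging = 8, y_solder = 7.
Δz = y_solder·Δb = 7 × (6) = 42, so new z* = 1614 + 42 = 1656.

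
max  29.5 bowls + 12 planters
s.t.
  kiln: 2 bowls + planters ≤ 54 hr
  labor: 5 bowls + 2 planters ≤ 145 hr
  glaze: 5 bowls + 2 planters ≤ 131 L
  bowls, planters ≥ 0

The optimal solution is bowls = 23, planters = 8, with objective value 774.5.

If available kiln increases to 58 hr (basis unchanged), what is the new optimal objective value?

778.5

Binding: kiln and glaze. Non-binding: labor (14 unused).
By complementary slackness, y = 0 for the non-binding constraint.
Dual feasibility on the basic columns requires 2·y_kiln + 5·y_glaze = 29.5, 1·y_kiln + 2·y_glaze = 12.
This yields shadow prices y_kiln = 1, y_glaze = 5.5.
Δz = y_kiln·Δb = 1 × (4) = 4, so new z* = 774.5 + 4 = 778.5.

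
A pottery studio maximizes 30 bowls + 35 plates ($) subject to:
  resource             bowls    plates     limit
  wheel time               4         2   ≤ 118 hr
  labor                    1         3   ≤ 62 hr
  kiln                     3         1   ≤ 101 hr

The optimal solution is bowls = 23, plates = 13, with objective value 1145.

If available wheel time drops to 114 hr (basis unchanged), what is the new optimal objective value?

1123

At the optimum: wheel time uses 118 of 118 (binding); labor uses 62 of 62 (binding); kiln uses 82 of 101 (slack = 19).
Slack constraints have shadow price 0 (complementary slackness).
Dual feasibility on the basic columns requires 4·y_wheel time + 1·y_labor = 30, 2·y_wheel time + 3·y_labor = 35.
Solving: y_wheel time = 5.5, y_labor = 8.
Δz = y_wheel time·Δb = 5.5 × (-4) = -22, so new z* = 1145 − 22 = 1123.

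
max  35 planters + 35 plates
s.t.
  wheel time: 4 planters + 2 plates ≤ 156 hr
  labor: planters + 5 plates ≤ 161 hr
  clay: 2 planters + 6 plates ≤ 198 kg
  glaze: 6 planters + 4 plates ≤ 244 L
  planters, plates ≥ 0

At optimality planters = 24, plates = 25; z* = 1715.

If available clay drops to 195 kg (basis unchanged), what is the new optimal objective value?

At the optimum: wheel time uses 146 of 156 (slack = 10); labor uses 149 of 161 (slack = 12); clay uses 198 of 198 (binding); glaze uses 244 of 244 (binding).
By complementary slackness, y = 0 for the non-binding constraints.
Dual feasibility on the basic columns requires 2·y_clay + 6·y_glaze = 35, 6·y_clay + 4·y_glaze = 35.
This yields shadow prices y_clay = 2.5, y_glaze = 5.
Δz = y_clay·Δb = 2.5 × (-3) = -7.5, so new z* = 1715 − 7.5 = 1707.5.

1707.5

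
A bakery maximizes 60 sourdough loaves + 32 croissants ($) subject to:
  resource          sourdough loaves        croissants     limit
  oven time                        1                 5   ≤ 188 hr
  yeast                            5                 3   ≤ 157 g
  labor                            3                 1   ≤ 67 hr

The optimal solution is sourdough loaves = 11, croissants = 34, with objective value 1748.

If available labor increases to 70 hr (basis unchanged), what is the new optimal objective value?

1763

Check each constraint at x*: oven time 181/188 (slack 7); yeast 157/157 (tight); labor 67/67 (tight).
Since oven time is not tight, its dual is 0.
The binding rows give the dual system: 5·y_yeast + 3·y_labor = 60 and 3·y_yeast + 1·y_labor = 32.
Solving: y_yeast = 9, y_labor = 5.
Δz = y_labor·Δb = 5 × (3) = 15, so new z* = 1748 + 15 = 1763.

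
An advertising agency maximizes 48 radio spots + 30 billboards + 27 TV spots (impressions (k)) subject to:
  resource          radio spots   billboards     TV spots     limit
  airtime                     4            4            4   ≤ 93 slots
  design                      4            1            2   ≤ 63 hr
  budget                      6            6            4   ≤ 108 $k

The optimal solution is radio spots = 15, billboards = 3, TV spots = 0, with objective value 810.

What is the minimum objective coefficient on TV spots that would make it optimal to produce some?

28

Check each constraint at x*: airtime 72/93 (slack 21); design 63/63 (tight); budget 108/108 (tight).
Since airtime is not tight, its dual is 0.
Dual feasibility on the basic columns requires 4·y_design + 6·y_budget = 48, 1·y_design + 6·y_budget = 30.
This yields shadow prices y_design = 6, y_budget = 4.
TV spots enters the basis when its profit ≥ yᵀa₃ = 6·2 + 4·4 = 28.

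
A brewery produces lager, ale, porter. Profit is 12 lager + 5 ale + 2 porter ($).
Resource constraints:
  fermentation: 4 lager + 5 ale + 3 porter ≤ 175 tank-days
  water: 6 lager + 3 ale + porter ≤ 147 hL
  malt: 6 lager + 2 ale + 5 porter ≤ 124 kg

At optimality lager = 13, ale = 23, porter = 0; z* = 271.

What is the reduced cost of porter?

Check each constraint at x*: fermentation 167/175 (slack 8); water 147/147 (tight); malt 124/124 (tight).
By complementary slackness, y = 0 for the non-binding constraint.
From A_Bᵀ y = c: 6·y_water + 6·y_malt = 12; 3·y_water + 2·y_malt = 5.
→ y_water = 1 and y_malt = 1.
Reduced cost of porter: c₃ − yᵀa₃ = 2 − (1·1 + 1·5) = 2 − 6 = -4.

-4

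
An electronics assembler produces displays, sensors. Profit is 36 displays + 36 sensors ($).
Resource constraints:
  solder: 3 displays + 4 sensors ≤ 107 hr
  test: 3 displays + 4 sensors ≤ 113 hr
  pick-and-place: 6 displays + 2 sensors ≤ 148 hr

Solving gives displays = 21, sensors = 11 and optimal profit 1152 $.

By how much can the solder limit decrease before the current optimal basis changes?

33

Binding constraints: solder, pick-and-place. The basis is B = [[3,4],[6,2]] with det -18.
Per unit decrease in solder, x* moves by d = (0.1111, -0.3333).
The basis stays optimal until sensors reaches 0; allowable decrease = 33 hr.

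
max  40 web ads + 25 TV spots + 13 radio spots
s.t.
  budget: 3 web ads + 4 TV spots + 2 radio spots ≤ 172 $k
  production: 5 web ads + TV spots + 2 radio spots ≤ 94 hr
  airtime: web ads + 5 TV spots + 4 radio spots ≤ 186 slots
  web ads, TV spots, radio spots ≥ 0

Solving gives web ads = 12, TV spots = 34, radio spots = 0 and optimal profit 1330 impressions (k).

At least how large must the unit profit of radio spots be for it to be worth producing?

20

At the optimum: budget uses 172 of 172 (binding); production uses 94 of 94 (binding); airtime uses 182 of 186 (slack = 4).
Since airtime is not tight, its dual is 0.
From A_Bᵀ y = c: 3·y_budget + 5·y_production = 40; 4·y_budget + 1·y_production = 25.
→ y_budget = 5 and y_production = 5.
radio spots enters the basis when its profit ≥ yᵀa₃ = 5·2 + 5·2 = 20.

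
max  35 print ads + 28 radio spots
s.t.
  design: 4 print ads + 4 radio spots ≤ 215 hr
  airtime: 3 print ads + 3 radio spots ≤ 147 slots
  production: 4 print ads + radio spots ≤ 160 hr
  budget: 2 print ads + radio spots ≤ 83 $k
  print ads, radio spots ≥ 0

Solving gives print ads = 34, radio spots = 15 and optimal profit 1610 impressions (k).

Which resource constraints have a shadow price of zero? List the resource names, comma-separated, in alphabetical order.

design: 196/215 (slack 19)
airtime: 147/147 (binding)
production: 151/160 (slack 9)
budget: 83/83 (binding)
By complementary slackness, a constraint with positive slack has shadow price 0 → design, production.

design, production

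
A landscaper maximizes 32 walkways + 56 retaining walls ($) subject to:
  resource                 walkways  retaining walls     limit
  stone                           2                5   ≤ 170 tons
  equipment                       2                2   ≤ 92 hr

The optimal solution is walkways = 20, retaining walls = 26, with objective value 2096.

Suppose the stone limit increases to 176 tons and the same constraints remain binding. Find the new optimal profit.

2144

At the optimum: stone uses 170 of 170 (binding); equipment uses 92 of 92 (binding).
From A_Bᵀ y = c: 2·y_stone + 2·y_equipment = 32; 5·y_stone + 2·y_equipment = 56.
Solving: y_stone = 8, y_equipment = 8.
Δz = y_stone·Δb = 8 × (6) = 48, so new z* = 2096 + 48 = 2144.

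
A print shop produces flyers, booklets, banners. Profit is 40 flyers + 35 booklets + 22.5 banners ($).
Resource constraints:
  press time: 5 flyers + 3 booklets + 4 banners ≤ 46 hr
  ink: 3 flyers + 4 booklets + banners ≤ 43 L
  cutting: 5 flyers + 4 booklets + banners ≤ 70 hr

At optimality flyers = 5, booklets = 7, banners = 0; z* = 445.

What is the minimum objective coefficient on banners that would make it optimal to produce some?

At the optimum: press time uses 46 of 46 (binding); ink uses 43 of 43 (binding); cutting uses 53 of 70 (slack = 17).
Slack constraints have shadow price 0 (complementary slackness).
The binding rows give the dual system: 5·y_press time + 3·y_ink = 40 and 3·y_press time + 4·y_ink = 35.
→ y_press time = 5 and y_ink = 5.
banners enters the basis when its profit ≥ yᵀa₃ = 5·4 + 5·1 = 25.

25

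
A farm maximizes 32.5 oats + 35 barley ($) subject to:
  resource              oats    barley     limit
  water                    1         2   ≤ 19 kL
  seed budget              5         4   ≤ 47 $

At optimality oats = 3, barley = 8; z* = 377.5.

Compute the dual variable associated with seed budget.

At the optimum: water uses 19 of 19 (binding); seed budget uses 47 of 47 (binding).
The binding rows give the dual system: 1·y_water + 5·y_seed budget = 32.5 and 2·y_water + 4·y_seed budget = 35.
This yields shadow prices y_water = 7.5, y_seed budget = 5.
Shadow price of seed budget = 5.

5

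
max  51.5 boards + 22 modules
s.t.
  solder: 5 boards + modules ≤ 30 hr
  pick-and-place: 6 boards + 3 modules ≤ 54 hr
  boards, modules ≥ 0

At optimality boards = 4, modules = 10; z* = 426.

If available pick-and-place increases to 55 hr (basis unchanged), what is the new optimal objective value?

Check each constraint at x*: solder 30/30 (tight); pick-and-place 54/54 (tight).
From A_Bᵀ y = c: 5·y_solder + 6·y_pick-and-place = 51.5; 1·y_solder + 3·y_pick-and-place = 22.
→ y_solder = 2.5 and y_pick-and-place = 6.5.
Δz = y_pick-and-place·Δb = 6.5 × (1) = 6.5, so new z* = 426 + 6.5 = 432.5.

432.5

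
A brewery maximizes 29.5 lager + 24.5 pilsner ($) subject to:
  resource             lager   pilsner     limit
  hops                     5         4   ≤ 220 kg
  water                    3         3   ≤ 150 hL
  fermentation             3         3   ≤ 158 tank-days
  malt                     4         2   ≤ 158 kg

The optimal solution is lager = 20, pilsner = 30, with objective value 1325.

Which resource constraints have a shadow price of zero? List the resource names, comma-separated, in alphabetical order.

hops: 220/220 (binding)
water: 150/150 (binding)
fermentation: 150/158 (slack 8)
malt: 140/158 (slack 18)
By complementary slackness, a constraint with positive slack has shadow price 0 → fermentation, malt.

fermentation, malt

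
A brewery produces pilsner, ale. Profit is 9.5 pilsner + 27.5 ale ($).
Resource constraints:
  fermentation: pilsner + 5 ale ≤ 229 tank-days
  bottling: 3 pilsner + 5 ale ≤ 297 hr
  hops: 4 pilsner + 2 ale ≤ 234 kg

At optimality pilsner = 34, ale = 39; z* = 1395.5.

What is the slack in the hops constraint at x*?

hops used = 4·34 + 2·39 = 214; slack = 234 − 214 = 20.

20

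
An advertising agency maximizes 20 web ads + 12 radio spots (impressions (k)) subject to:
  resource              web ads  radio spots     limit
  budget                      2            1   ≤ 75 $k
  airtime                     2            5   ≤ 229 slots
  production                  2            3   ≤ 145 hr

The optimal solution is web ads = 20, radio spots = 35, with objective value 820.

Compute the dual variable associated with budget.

Binding: budget and production. Non-binding: airtime (14 unused).
By complementary slackness, y = 0 for the non-binding constraint.
The binding rows give the dual system: 2·y_budget + 2·y_production = 20 and 1·y_budget + 3·y_production = 12.
Solving: y_budget = 9, y_production = 1.
Shadow price of budget = 9.

9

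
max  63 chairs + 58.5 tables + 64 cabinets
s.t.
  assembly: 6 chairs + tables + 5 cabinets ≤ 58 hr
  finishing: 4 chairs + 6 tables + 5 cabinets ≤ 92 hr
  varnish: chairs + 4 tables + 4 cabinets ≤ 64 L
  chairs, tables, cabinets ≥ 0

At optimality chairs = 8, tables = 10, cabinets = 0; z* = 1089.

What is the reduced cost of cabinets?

-3.5

At the optimum: assembly uses 58 of 58 (binding); finishing uses 92 of 92 (binding); varnish uses 48 of 64 (slack = 16).
By complementary slackness, y = 0 for the non-binding constraint.
Dual feasibility on the basic columns requires 6·y_assembly + 4·y_finishing = 63, 1·y_assembly + 6·y_finishing = 58.5.
Solving: y_assembly = 4.5, y_finishing = 9.
Reduced cost of cabinets: c₃ − yᵀa₃ = 64 − (4.5·5 + 9·5) = 64 − 67.5 = -3.5.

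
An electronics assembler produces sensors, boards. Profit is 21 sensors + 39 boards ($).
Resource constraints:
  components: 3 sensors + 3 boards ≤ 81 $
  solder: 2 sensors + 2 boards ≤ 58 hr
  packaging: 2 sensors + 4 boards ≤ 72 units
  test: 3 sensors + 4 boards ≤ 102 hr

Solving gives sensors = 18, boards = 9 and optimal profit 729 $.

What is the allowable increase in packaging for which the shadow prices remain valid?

24

Binding constraints: components, packaging. The basis is B = [[3,3],[2,4]] with det 6.
Per unit increase in packaging, x* moves by d = (-0.5, 0.5).
The basis stays optimal until test becomes binding; allowable increase = 24 units.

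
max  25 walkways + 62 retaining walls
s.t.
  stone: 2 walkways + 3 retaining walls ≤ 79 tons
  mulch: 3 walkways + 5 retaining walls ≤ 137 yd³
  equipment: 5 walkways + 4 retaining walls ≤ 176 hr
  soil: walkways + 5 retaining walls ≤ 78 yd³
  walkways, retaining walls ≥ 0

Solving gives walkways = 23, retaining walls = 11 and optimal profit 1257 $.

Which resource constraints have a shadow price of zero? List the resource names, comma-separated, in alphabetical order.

stone: 79/79 (binding)
mulch: 124/137 (slack 13)
equipment: 159/176 (slack 17)
soil: 78/78 (binding)
By complementary slackness, a constraint with positive slack has shadow price 0 → equipment, mulch.

equipment, mulch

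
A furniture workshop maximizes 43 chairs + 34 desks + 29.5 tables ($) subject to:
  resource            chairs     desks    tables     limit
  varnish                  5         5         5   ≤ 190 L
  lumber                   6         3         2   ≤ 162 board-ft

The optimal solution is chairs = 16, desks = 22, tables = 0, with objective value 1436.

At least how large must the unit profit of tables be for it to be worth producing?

31

Both varnish and lumber are binding at x*.
Dual feasibility on the basic columns requires 5·y_varnish + 6·y_lumber = 43, 5·y_varnish + 3·y_lumber = 34.
→ y_varnish = 5 and y_lumber = 3.
tables enters the basis when its profit ≥ yᵀa₃ = 5·5 + 3·2 = 31.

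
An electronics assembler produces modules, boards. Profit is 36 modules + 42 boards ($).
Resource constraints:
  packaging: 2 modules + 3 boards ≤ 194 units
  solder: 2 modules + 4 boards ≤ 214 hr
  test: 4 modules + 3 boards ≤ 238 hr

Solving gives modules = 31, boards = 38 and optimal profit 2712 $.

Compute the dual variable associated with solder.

6

Check each constraint at x*: packaging 176/194 (slack 18); solder 214/214 (tight); test 238/238 (tight).
Since packaging is not tight, its dual is 0.
From A_Bᵀ y = c: 2·y_solder + 4·y_test = 36; 4·y_solder + 3·y_test = 42.
This yields shadow prices y_solder = 6, y_test = 6.
Shadow price of solder = 6.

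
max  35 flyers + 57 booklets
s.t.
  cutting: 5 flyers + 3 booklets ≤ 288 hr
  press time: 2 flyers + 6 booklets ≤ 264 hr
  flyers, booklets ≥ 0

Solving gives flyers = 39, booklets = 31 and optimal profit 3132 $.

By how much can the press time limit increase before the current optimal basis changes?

Binding constraints: cutting, press time. The basis is B = [[5,3],[2,6]] with det 24.
Per unit increase in press time, x* moves by d = (-0.125, 0.2083).
The basis stays optimal until flyers reaches 0; allowable increase = 312 hr.

312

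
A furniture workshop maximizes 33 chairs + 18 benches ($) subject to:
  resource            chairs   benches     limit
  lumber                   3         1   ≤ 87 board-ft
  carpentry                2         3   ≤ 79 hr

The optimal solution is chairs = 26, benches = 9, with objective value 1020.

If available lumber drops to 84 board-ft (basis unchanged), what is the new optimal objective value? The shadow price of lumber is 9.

Δb = -3, so new z* = 1020 + (9)·(-3) = 1020 − 27 = 993.

993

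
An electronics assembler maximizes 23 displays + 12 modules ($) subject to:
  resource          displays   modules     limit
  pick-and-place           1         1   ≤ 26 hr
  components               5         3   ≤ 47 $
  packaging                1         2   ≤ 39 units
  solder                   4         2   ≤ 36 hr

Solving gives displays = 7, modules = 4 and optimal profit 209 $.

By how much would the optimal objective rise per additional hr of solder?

4.5

Check each constraint at x*: pick-and-place 11/26 (slack 15); components 47/47 (tight); packaging 15/39 (slack 24); solder 36/36 (tight).
By complementary slackness, y = 0 for the non-binding constraints.
Dual feasibility on the basic columns requires 5·y_components + 4·y_solder = 23, 3·y_components + 2·y_solder = 12.
→ y_components = 1 and y_solder = 4.5.
Shadow price of solder = 4.5.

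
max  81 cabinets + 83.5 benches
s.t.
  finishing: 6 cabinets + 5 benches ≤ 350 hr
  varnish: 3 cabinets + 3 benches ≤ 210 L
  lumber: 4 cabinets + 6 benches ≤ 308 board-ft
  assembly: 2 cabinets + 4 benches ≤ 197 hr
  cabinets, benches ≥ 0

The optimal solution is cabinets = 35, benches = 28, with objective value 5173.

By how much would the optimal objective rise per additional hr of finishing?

9.5

Binding: finishing and lumber. Non-binding: varnish (21 unused), assembly (15 unused).
Since varnish, assembly are not tight, their duals are 0.
Dual feasibility on the basic columns requires 6·y_finishing + 4·y_lumber = 81, 5·y_finishing + 6·y_lumber = 83.5.
→ y_finishing = 9.5 and y_lumber = 6.
Shadow price of finishing = 9.5.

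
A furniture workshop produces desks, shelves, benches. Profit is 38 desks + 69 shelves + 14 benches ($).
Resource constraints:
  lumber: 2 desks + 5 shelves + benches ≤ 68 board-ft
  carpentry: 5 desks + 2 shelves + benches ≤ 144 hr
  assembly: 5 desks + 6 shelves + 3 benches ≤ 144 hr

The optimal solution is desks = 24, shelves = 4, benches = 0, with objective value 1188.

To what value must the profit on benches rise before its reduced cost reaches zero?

Check each constraint at x*: lumber 68/68 (tight); carpentry 128/144 (slack 16); assembly 144/144 (tight).
Since carpentry is not tight, its dual is 0.
From A_Bᵀ y = c: 2·y_lumber + 5·y_assembly = 38; 5·y_lumber + 6·y_assembly = 69.
Solving: y_lumber = 9, y_assembly = 4.
benches enters the basis when its profit ≥ yᵀa₃ = 9·1 + 4·3 = 21.

21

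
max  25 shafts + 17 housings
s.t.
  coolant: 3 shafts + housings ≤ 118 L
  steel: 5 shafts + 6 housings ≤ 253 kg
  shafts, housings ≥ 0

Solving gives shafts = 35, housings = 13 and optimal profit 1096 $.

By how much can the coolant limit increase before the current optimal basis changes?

33.8

Binding constraints: coolant, steel. The basis is B = [[3,1],[5,6]] with det 13.
Per unit increase in coolant, x* moves by d = (0.4615, -0.3846).
The basis stays optimal until housings reaches 0; allowable increase = 33.8 L.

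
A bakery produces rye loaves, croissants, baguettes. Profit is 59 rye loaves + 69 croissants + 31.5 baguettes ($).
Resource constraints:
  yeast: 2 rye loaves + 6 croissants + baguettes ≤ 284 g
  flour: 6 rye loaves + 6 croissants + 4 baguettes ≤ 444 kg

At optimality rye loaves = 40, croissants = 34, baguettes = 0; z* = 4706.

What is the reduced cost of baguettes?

-7

At the optimum: yeast uses 284 of 284 (binding); flour uses 444 of 444 (binding).
Dual feasibility on the basic columns requires 2·y_yeast + 6·y_flour = 59, 6·y_yeast + 6·y_flour = 69.
Solving: y_yeast = 2.5, y_flour = 9.
Reduced cost of baguettes: c₃ − yᵀa₃ = 31.5 − (2.5·1 + 9·4) = 31.5 − 38.5 = -7.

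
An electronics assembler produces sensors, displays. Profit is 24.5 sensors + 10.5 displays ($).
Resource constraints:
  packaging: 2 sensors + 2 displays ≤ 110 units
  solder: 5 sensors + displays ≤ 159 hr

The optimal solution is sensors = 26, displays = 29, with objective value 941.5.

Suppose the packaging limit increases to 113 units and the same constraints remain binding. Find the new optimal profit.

At the optimum: packaging uses 110 of 110 (binding); solder uses 159 of 159 (binding).
From A_Bᵀ y = c: 2·y_packaging + 5·y_solder = 24.5; 2·y_packaging + 1·y_solder = 10.5.
Solving: y_packaging = 3.5, y_solder = 3.5.
Δz = y_packaging·Δb = 3.5 × (3) = 10.5, so new z* = 941.5 + 10.5 = 952.

952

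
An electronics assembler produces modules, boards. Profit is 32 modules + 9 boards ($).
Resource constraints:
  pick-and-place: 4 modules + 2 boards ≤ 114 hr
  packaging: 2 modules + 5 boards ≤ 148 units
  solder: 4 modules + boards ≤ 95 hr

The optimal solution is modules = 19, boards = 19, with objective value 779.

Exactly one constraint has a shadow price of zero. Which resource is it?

pick-and-place: 114/114 (binding)
packaging: 133/148 (slack 15)
solder: 95/95 (binding)
By complementary slackness, a constraint with positive slack has shadow price 0 → packaging.

packaging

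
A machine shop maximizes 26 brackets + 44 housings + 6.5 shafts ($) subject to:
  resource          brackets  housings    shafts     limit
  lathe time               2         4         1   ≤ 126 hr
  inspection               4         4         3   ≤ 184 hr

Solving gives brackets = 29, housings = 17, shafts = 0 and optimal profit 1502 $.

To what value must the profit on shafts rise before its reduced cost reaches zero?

Both lathe time and inspection are binding at x*.
From A_Bᵀ y = c: 2·y_lathe time + 4·y_inspection = 26; 4·y_lathe time + 4·y_inspection = 44.
→ y_lathe time = 9 and y_inspection = 2.
shafts enters the basis when its profit ≥ yᵀa₃ = 9·1 + 2·3 = 15.

15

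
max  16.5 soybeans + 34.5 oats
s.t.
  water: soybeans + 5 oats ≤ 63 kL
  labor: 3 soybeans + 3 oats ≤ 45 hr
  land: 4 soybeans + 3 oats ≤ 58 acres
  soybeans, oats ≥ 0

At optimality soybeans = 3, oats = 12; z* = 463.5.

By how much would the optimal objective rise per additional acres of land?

Binding: water and labor. Non-binding: land (10 unused).
Slack constraints have shadow price 0 (complementary slackness).
From A_Bᵀ y = c: 1·y_water + 3·y_labor = 16.5; 5·y_water + 3·y_labor = 34.5.
Solving: y_water = 4.5, y_labor = 4.
Shadow price of land = 0.

0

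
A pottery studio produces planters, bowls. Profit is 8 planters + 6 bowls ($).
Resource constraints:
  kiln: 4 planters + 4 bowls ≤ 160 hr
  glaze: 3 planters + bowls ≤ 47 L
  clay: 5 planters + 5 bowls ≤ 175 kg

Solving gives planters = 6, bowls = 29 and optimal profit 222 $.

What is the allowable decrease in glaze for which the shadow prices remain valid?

12

Binding constraints: glaze, clay. The basis is B = [[3,1],[5,5]] with det 10.
Per unit decrease in glaze, x* moves by d = (-0.5, 0.5).
The basis stays optimal until planters reaches 0; allowable decrease = 12 L.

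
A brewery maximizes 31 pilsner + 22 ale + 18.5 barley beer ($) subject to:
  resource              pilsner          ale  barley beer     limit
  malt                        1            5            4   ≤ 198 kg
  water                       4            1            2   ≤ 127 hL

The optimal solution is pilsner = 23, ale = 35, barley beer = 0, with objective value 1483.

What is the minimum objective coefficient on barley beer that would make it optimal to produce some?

Check each constraint at x*: malt 198/198 (tight); water 127/127 (tight).
From A_Bᵀ y = c: 1·y_malt + 4·y_water = 31; 5·y_malt + 1·y_water = 22.
Solving: y_malt = 3, y_water = 7.
barley beer enters the basis when its profit ≥ yᵀa₃ = 3·4 + 7·2 = 26.

26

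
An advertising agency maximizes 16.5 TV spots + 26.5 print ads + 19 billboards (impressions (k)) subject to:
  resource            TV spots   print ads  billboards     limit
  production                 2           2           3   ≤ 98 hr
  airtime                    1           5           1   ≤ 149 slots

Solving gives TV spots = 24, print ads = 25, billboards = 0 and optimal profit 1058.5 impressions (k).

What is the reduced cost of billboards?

At the optimum: production uses 98 of 98 (binding); airtime uses 149 of 149 (binding).
Dual feasibility on the basic columns requires 2·y_production + 1·y_airtime = 16.5, 2·y_production + 5·y_airtime = 26.5.
Solving: y_production = 7, y_airtime = 2.5.
Reduced cost of billboards: c₃ − yᵀa₃ = 19 − (7·3 + 2.5·1) = 19 − 23.5 = -4.5.

-4.5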